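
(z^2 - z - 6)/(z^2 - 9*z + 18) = (z + 2)/(z - 6)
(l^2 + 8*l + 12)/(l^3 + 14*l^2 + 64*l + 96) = (l + 2)/(l^2 + 8*l + 16)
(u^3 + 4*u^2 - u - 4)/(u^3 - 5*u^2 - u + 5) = (u + 4)/(u - 5)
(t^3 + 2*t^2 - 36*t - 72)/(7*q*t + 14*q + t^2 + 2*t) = (t^2 - 36)/(7*q + t)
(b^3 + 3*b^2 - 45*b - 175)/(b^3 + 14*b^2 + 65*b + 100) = (b - 7)/(b + 4)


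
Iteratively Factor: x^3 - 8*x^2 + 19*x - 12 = (x - 3)*(x^2 - 5*x + 4) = (x - 3)*(x - 1)*(x - 4)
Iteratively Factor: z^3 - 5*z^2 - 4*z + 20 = (z + 2)*(z^2 - 7*z + 10) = (z - 5)*(z + 2)*(z - 2)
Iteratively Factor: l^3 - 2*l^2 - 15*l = (l + 3)*(l^2 - 5*l) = (l - 5)*(l + 3)*(l)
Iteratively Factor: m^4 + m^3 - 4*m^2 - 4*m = (m + 2)*(m^3 - m^2 - 2*m) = m*(m + 2)*(m^2 - m - 2) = m*(m - 2)*(m + 2)*(m + 1)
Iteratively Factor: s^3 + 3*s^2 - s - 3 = (s + 1)*(s^2 + 2*s - 3) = (s - 1)*(s + 1)*(s + 3)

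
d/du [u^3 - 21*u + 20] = 3*u^2 - 21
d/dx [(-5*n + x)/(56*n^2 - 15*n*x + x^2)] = (56*n^2 - 15*n*x + x^2 - (5*n - x)*(15*n - 2*x))/(56*n^2 - 15*n*x + x^2)^2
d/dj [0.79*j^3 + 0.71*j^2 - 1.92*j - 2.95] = 2.37*j^2 + 1.42*j - 1.92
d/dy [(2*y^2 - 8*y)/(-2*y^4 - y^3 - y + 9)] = 2*(y*(y - 4)*(8*y^3 + 3*y^2 + 1) + 2*(2 - y)*(2*y^4 + y^3 + y - 9))/(2*y^4 + y^3 + y - 9)^2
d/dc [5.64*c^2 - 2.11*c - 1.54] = 11.28*c - 2.11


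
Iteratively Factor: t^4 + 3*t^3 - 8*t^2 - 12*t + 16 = (t + 4)*(t^3 - t^2 - 4*t + 4) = (t - 2)*(t + 4)*(t^2 + t - 2) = (t - 2)*(t + 2)*(t + 4)*(t - 1)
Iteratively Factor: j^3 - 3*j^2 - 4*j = (j + 1)*(j^2 - 4*j) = (j - 4)*(j + 1)*(j)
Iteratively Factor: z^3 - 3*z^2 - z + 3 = (z - 3)*(z^2 - 1) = (z - 3)*(z + 1)*(z - 1)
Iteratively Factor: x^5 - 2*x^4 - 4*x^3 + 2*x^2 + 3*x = (x + 1)*(x^4 - 3*x^3 - x^2 + 3*x) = x*(x + 1)*(x^3 - 3*x^2 - x + 3) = x*(x - 1)*(x + 1)*(x^2 - 2*x - 3) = x*(x - 1)*(x + 1)^2*(x - 3)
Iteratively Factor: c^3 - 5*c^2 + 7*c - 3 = (c - 1)*(c^2 - 4*c + 3) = (c - 1)^2*(c - 3)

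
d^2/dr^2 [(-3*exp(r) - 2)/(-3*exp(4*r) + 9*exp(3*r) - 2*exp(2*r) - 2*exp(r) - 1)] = (243*exp(8*r) - 603*exp(7*r) - 234*exp(6*r) + 1278*exp(5*r) - 378*exp(4*r) + 203*exp(3*r) + 150*exp(2*r) - 14*exp(r) - 1)*exp(r)/(27*exp(12*r) - 243*exp(11*r) + 783*exp(10*r) - 999*exp(9*r) + 225*exp(8*r) + 288*exp(7*r) + 107*exp(6*r) - 156*exp(5*r) - 63*exp(4*r) + 5*exp(3*r) + 18*exp(2*r) + 6*exp(r) + 1)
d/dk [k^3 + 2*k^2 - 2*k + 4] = 3*k^2 + 4*k - 2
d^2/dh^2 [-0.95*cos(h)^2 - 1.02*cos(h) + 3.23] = 1.02*cos(h) + 1.9*cos(2*h)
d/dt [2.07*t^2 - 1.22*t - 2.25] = 4.14*t - 1.22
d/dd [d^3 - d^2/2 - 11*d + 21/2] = 3*d^2 - d - 11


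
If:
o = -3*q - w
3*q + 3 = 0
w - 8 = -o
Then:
No Solution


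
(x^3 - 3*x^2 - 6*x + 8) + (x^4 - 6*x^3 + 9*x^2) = x^4 - 5*x^3 + 6*x^2 - 6*x + 8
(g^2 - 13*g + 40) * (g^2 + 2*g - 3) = g^4 - 11*g^3 + 11*g^2 + 119*g - 120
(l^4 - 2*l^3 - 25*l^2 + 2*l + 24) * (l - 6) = l^5 - 8*l^4 - 13*l^3 + 152*l^2 + 12*l - 144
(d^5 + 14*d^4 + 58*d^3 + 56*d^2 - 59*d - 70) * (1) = d^5 + 14*d^4 + 58*d^3 + 56*d^2 - 59*d - 70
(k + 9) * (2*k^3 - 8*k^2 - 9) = 2*k^4 + 10*k^3 - 72*k^2 - 9*k - 81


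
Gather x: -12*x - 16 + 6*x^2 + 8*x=6*x^2 - 4*x - 16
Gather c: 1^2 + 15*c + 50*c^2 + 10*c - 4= 50*c^2 + 25*c - 3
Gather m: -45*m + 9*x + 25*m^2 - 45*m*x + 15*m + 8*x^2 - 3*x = 25*m^2 + m*(-45*x - 30) + 8*x^2 + 6*x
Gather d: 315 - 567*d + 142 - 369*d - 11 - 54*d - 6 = 440 - 990*d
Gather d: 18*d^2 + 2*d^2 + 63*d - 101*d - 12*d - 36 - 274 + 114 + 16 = 20*d^2 - 50*d - 180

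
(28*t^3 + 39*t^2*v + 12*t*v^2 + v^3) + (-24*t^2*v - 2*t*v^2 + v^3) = 28*t^3 + 15*t^2*v + 10*t*v^2 + 2*v^3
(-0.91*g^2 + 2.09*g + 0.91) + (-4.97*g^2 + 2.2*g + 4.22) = -5.88*g^2 + 4.29*g + 5.13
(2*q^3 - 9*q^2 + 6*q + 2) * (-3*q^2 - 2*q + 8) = -6*q^5 + 23*q^4 + 16*q^3 - 90*q^2 + 44*q + 16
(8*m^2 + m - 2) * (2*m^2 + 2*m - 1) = 16*m^4 + 18*m^3 - 10*m^2 - 5*m + 2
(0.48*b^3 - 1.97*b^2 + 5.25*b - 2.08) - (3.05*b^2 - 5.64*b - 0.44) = 0.48*b^3 - 5.02*b^2 + 10.89*b - 1.64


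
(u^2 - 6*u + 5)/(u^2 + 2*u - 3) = (u - 5)/(u + 3)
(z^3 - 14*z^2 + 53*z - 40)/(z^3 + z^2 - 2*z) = (z^2 - 13*z + 40)/(z*(z + 2))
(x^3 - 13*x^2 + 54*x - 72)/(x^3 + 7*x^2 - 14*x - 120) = (x^2 - 9*x + 18)/(x^2 + 11*x + 30)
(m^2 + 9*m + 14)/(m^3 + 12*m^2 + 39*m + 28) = (m + 2)/(m^2 + 5*m + 4)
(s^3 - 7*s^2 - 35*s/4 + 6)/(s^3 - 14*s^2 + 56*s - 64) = (s^2 + s - 3/4)/(s^2 - 6*s + 8)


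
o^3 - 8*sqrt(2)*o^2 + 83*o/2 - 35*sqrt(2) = (o - 7*sqrt(2)/2)*(o - 5*sqrt(2)/2)*(o - 2*sqrt(2))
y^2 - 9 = (y - 3)*(y + 3)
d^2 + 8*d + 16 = (d + 4)^2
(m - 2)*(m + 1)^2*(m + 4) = m^4 + 4*m^3 - 3*m^2 - 14*m - 8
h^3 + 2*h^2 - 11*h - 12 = (h - 3)*(h + 1)*(h + 4)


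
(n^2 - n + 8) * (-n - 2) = -n^3 - n^2 - 6*n - 16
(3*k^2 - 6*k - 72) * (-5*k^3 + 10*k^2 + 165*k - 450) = -15*k^5 + 60*k^4 + 795*k^3 - 3060*k^2 - 9180*k + 32400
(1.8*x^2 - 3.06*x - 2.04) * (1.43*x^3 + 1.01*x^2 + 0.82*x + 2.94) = 2.574*x^5 - 2.5578*x^4 - 4.5318*x^3 + 0.7224*x^2 - 10.6692*x - 5.9976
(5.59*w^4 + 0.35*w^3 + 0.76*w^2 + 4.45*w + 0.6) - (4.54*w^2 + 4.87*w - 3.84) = 5.59*w^4 + 0.35*w^3 - 3.78*w^2 - 0.42*w + 4.44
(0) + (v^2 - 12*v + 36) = v^2 - 12*v + 36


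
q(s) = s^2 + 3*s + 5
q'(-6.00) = -9.00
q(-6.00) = 23.00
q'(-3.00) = -3.00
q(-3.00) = 5.00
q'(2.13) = 7.26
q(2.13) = 15.93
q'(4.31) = 11.62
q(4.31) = 36.51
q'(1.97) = 6.94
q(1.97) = 14.79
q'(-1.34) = 0.32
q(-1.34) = 2.78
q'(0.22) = 3.44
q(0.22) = 5.71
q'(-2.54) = -2.08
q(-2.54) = 3.83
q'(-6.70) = -10.40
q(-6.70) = 29.79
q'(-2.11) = -1.22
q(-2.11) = 3.12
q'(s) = 2*s + 3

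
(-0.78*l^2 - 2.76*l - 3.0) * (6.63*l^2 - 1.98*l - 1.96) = -5.1714*l^4 - 16.7544*l^3 - 12.8964*l^2 + 11.3496*l + 5.88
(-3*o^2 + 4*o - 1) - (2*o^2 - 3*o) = -5*o^2 + 7*o - 1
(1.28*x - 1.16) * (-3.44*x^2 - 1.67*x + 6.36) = -4.4032*x^3 + 1.8528*x^2 + 10.078*x - 7.3776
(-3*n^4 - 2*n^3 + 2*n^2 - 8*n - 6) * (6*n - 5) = -18*n^5 + 3*n^4 + 22*n^3 - 58*n^2 + 4*n + 30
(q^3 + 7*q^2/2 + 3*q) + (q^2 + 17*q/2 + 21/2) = q^3 + 9*q^2/2 + 23*q/2 + 21/2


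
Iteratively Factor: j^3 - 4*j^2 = (j)*(j^2 - 4*j) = j*(j - 4)*(j)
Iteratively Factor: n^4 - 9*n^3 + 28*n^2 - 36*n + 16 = (n - 4)*(n^3 - 5*n^2 + 8*n - 4) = (n - 4)*(n - 2)*(n^2 - 3*n + 2) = (n - 4)*(n - 2)*(n - 1)*(n - 2)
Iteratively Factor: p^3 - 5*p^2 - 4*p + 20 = (p - 5)*(p^2 - 4) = (p - 5)*(p - 2)*(p + 2)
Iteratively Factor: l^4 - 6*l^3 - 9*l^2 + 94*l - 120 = (l - 3)*(l^3 - 3*l^2 - 18*l + 40) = (l - 3)*(l + 4)*(l^2 - 7*l + 10) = (l - 5)*(l - 3)*(l + 4)*(l - 2)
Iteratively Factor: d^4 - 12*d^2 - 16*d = (d - 4)*(d^3 + 4*d^2 + 4*d) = (d - 4)*(d + 2)*(d^2 + 2*d) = d*(d - 4)*(d + 2)*(d + 2)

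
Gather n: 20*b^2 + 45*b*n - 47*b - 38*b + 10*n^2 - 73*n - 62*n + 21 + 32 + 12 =20*b^2 - 85*b + 10*n^2 + n*(45*b - 135) + 65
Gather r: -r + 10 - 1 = 9 - r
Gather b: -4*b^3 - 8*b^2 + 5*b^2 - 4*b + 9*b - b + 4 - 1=-4*b^3 - 3*b^2 + 4*b + 3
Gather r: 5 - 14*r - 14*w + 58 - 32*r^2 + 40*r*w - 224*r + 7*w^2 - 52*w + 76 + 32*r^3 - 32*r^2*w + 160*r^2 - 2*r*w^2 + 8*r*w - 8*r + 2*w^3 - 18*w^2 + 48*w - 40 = 32*r^3 + r^2*(128 - 32*w) + r*(-2*w^2 + 48*w - 246) + 2*w^3 - 11*w^2 - 18*w + 99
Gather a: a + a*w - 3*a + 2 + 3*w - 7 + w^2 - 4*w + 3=a*(w - 2) + w^2 - w - 2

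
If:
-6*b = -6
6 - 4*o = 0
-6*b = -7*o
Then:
No Solution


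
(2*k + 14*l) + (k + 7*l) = 3*k + 21*l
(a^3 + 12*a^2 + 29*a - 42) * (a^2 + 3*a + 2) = a^5 + 15*a^4 + 67*a^3 + 69*a^2 - 68*a - 84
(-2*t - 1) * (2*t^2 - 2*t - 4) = -4*t^3 + 2*t^2 + 10*t + 4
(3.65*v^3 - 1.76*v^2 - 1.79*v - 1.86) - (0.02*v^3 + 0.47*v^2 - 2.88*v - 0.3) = 3.63*v^3 - 2.23*v^2 + 1.09*v - 1.56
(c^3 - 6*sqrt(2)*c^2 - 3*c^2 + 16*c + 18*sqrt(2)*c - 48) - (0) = c^3 - 6*sqrt(2)*c^2 - 3*c^2 + 16*c + 18*sqrt(2)*c - 48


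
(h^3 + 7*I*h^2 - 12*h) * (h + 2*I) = h^4 + 9*I*h^3 - 26*h^2 - 24*I*h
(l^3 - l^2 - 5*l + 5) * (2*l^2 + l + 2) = 2*l^5 - l^4 - 9*l^3 + 3*l^2 - 5*l + 10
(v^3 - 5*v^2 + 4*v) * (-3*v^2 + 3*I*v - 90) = -3*v^5 + 15*v^4 + 3*I*v^4 - 102*v^3 - 15*I*v^3 + 450*v^2 + 12*I*v^2 - 360*v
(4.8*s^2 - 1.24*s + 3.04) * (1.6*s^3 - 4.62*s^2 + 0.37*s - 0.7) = 7.68*s^5 - 24.16*s^4 + 12.3688*s^3 - 17.8636*s^2 + 1.9928*s - 2.128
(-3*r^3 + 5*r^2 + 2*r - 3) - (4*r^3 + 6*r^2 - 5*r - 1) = -7*r^3 - r^2 + 7*r - 2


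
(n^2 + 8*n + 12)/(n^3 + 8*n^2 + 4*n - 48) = (n + 2)/(n^2 + 2*n - 8)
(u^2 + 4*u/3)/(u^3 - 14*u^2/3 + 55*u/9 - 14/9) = 3*u*(3*u + 4)/(9*u^3 - 42*u^2 + 55*u - 14)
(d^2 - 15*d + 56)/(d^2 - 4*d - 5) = (-d^2 + 15*d - 56)/(-d^2 + 4*d + 5)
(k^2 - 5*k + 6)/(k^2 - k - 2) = (k - 3)/(k + 1)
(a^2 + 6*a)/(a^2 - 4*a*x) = (a + 6)/(a - 4*x)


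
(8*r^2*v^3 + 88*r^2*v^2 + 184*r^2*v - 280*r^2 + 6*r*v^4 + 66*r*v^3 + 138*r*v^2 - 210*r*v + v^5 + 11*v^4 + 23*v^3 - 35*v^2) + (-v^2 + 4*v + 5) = 8*r^2*v^3 + 88*r^2*v^2 + 184*r^2*v - 280*r^2 + 6*r*v^4 + 66*r*v^3 + 138*r*v^2 - 210*r*v + v^5 + 11*v^4 + 23*v^3 - 36*v^2 + 4*v + 5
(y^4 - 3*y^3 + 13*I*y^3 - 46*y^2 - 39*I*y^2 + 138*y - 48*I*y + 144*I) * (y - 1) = y^5 - 4*y^4 + 13*I*y^4 - 43*y^3 - 52*I*y^3 + 184*y^2 - 9*I*y^2 - 138*y + 192*I*y - 144*I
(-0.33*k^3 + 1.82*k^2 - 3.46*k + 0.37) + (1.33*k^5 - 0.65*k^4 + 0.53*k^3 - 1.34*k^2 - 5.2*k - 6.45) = 1.33*k^5 - 0.65*k^4 + 0.2*k^3 + 0.48*k^2 - 8.66*k - 6.08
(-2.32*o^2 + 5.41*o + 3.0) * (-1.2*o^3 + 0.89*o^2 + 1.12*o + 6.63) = 2.784*o^5 - 8.5568*o^4 - 1.3835*o^3 - 6.6524*o^2 + 39.2283*o + 19.89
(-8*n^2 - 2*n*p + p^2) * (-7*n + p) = 56*n^3 + 6*n^2*p - 9*n*p^2 + p^3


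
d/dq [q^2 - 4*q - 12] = 2*q - 4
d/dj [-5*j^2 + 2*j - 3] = 2 - 10*j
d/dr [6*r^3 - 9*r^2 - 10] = 18*r*(r - 1)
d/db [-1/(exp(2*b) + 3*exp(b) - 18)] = (2*exp(b) + 3)*exp(b)/(exp(2*b) + 3*exp(b) - 18)^2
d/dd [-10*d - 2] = -10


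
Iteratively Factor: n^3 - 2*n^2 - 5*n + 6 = (n + 2)*(n^2 - 4*n + 3) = (n - 1)*(n + 2)*(n - 3)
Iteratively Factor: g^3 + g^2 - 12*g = (g + 4)*(g^2 - 3*g) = (g - 3)*(g + 4)*(g)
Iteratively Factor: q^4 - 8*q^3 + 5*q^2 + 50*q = (q)*(q^3 - 8*q^2 + 5*q + 50) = q*(q - 5)*(q^2 - 3*q - 10) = q*(q - 5)^2*(q + 2)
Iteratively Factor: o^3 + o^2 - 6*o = (o)*(o^2 + o - 6) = o*(o - 2)*(o + 3)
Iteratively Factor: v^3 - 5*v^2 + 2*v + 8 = (v - 4)*(v^2 - v - 2) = (v - 4)*(v - 2)*(v + 1)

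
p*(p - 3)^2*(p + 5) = p^4 - p^3 - 21*p^2 + 45*p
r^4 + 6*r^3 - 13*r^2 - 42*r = r*(r - 3)*(r + 2)*(r + 7)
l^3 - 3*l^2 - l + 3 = (l - 3)*(l - 1)*(l + 1)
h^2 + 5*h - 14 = (h - 2)*(h + 7)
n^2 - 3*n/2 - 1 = (n - 2)*(n + 1/2)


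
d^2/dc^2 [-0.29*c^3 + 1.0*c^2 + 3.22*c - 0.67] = 2.0 - 1.74*c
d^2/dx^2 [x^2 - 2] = 2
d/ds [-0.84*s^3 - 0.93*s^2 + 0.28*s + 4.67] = -2.52*s^2 - 1.86*s + 0.28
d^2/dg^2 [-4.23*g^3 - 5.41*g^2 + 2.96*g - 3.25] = -25.38*g - 10.82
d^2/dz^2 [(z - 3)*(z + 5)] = 2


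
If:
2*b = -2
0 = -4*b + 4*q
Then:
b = -1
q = -1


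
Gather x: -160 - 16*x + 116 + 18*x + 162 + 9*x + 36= 11*x + 154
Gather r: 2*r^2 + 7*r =2*r^2 + 7*r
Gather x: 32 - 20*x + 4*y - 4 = -20*x + 4*y + 28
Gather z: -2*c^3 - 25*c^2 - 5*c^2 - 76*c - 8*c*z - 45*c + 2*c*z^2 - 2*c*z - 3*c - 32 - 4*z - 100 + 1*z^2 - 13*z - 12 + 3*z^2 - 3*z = -2*c^3 - 30*c^2 - 124*c + z^2*(2*c + 4) + z*(-10*c - 20) - 144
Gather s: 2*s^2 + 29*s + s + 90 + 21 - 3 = 2*s^2 + 30*s + 108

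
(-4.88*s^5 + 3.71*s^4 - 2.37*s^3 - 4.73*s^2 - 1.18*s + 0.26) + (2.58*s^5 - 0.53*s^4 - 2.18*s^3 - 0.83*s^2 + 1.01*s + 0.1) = -2.3*s^5 + 3.18*s^4 - 4.55*s^3 - 5.56*s^2 - 0.17*s + 0.36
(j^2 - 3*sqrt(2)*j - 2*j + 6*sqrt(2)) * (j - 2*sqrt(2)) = j^3 - 5*sqrt(2)*j^2 - 2*j^2 + 12*j + 10*sqrt(2)*j - 24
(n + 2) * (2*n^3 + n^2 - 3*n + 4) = 2*n^4 + 5*n^3 - n^2 - 2*n + 8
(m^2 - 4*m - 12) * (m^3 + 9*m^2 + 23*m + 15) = m^5 + 5*m^4 - 25*m^3 - 185*m^2 - 336*m - 180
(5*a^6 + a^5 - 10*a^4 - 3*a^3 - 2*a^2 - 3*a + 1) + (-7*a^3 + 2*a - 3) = 5*a^6 + a^5 - 10*a^4 - 10*a^3 - 2*a^2 - a - 2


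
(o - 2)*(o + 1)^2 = o^3 - 3*o - 2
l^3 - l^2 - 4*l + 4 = (l - 2)*(l - 1)*(l + 2)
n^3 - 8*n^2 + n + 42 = (n - 7)*(n - 3)*(n + 2)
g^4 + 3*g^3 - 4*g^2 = g^2*(g - 1)*(g + 4)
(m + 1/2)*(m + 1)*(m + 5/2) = m^3 + 4*m^2 + 17*m/4 + 5/4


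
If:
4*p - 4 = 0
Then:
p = 1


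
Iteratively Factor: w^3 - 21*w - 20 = (w + 1)*(w^2 - w - 20) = (w + 1)*(w + 4)*(w - 5)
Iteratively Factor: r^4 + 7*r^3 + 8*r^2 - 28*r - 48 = (r + 2)*(r^3 + 5*r^2 - 2*r - 24) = (r - 2)*(r + 2)*(r^2 + 7*r + 12) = (r - 2)*(r + 2)*(r + 4)*(r + 3)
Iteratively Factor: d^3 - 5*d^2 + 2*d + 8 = (d - 4)*(d^2 - d - 2) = (d - 4)*(d + 1)*(d - 2)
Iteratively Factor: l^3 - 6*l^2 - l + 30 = (l - 5)*(l^2 - l - 6) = (l - 5)*(l - 3)*(l + 2)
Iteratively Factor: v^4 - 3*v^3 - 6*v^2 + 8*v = (v - 4)*(v^3 + v^2 - 2*v) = (v - 4)*(v + 2)*(v^2 - v) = (v - 4)*(v - 1)*(v + 2)*(v)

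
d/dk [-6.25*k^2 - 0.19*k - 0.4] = -12.5*k - 0.19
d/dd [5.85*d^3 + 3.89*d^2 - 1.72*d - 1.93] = 17.55*d^2 + 7.78*d - 1.72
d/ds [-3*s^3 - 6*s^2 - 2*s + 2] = -9*s^2 - 12*s - 2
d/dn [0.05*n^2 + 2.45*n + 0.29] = 0.1*n + 2.45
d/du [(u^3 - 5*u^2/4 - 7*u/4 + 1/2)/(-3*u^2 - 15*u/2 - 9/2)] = (-8*u^2 - 24*u + 31)/(6*(4*u^2 + 12*u + 9))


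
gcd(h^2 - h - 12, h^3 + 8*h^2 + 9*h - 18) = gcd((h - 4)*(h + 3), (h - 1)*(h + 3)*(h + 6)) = h + 3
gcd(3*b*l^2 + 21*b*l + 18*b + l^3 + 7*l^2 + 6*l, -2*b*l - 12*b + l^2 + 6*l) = l + 6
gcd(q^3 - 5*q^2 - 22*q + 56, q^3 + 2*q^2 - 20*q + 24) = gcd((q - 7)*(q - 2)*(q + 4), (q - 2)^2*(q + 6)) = q - 2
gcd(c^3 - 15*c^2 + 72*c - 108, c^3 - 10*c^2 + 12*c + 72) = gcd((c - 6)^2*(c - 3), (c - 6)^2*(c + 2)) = c^2 - 12*c + 36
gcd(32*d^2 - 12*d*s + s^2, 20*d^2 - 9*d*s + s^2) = -4*d + s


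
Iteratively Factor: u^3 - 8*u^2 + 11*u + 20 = (u - 4)*(u^2 - 4*u - 5) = (u - 5)*(u - 4)*(u + 1)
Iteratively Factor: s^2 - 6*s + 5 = (s - 1)*(s - 5)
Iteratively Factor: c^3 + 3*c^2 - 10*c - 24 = (c + 4)*(c^2 - c - 6) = (c - 3)*(c + 4)*(c + 2)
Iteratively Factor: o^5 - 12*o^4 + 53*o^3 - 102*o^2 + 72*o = (o - 4)*(o^4 - 8*o^3 + 21*o^2 - 18*o) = o*(o - 4)*(o^3 - 8*o^2 + 21*o - 18) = o*(o - 4)*(o - 3)*(o^2 - 5*o + 6) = o*(o - 4)*(o - 3)^2*(o - 2)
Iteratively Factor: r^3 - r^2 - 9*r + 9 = (r + 3)*(r^2 - 4*r + 3) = (r - 3)*(r + 3)*(r - 1)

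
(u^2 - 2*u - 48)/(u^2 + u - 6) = (u^2 - 2*u - 48)/(u^2 + u - 6)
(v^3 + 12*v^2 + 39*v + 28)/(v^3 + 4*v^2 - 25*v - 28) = (v + 4)/(v - 4)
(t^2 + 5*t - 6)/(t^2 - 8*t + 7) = (t + 6)/(t - 7)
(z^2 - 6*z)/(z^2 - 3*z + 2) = z*(z - 6)/(z^2 - 3*z + 2)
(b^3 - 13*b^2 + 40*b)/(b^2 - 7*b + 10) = b*(b - 8)/(b - 2)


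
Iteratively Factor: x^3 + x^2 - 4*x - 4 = (x + 1)*(x^2 - 4) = (x - 2)*(x + 1)*(x + 2)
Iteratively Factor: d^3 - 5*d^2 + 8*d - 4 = (d - 2)*(d^2 - 3*d + 2) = (d - 2)*(d - 1)*(d - 2)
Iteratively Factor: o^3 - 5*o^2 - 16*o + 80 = (o + 4)*(o^2 - 9*o + 20) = (o - 4)*(o + 4)*(o - 5)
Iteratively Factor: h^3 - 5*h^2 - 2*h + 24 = (h + 2)*(h^2 - 7*h + 12) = (h - 4)*(h + 2)*(h - 3)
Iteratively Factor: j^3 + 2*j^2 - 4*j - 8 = (j + 2)*(j^2 - 4) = (j + 2)^2*(j - 2)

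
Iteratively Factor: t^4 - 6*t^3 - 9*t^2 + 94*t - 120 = (t + 4)*(t^3 - 10*t^2 + 31*t - 30) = (t - 2)*(t + 4)*(t^2 - 8*t + 15) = (t - 3)*(t - 2)*(t + 4)*(t - 5)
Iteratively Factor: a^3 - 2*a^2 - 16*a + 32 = (a - 2)*(a^2 - 16) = (a - 2)*(a + 4)*(a - 4)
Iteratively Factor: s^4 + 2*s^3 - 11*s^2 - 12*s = (s + 4)*(s^3 - 2*s^2 - 3*s) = s*(s + 4)*(s^2 - 2*s - 3) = s*(s - 3)*(s + 4)*(s + 1)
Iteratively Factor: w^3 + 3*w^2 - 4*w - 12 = (w + 2)*(w^2 + w - 6) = (w + 2)*(w + 3)*(w - 2)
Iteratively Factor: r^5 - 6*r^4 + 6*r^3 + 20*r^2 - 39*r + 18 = (r - 1)*(r^4 - 5*r^3 + r^2 + 21*r - 18) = (r - 3)*(r - 1)*(r^3 - 2*r^2 - 5*r + 6) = (r - 3)*(r - 1)*(r + 2)*(r^2 - 4*r + 3) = (r - 3)*(r - 1)^2*(r + 2)*(r - 3)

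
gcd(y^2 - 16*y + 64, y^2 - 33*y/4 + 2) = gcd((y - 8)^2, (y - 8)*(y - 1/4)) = y - 8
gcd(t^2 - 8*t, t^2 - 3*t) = t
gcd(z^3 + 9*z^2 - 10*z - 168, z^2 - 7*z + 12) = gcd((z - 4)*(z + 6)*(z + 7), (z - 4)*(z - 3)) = z - 4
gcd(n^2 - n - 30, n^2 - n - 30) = n^2 - n - 30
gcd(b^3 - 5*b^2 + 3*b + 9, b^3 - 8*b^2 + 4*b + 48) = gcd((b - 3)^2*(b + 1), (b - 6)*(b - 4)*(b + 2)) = 1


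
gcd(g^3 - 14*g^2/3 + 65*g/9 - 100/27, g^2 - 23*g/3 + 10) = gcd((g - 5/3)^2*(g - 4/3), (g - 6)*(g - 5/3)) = g - 5/3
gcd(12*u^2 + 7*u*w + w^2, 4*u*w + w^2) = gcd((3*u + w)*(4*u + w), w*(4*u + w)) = 4*u + w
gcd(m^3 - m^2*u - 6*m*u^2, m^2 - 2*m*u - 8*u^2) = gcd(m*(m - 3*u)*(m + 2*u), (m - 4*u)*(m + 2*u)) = m + 2*u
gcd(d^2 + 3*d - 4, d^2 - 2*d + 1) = d - 1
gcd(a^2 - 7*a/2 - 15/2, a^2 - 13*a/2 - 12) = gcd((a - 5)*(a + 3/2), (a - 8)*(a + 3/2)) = a + 3/2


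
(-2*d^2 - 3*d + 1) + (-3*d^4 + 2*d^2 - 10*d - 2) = -3*d^4 - 13*d - 1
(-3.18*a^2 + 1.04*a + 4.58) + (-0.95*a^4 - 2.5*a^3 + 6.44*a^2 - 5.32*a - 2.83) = -0.95*a^4 - 2.5*a^3 + 3.26*a^2 - 4.28*a + 1.75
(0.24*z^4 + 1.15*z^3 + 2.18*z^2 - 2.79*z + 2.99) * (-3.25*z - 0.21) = -0.78*z^5 - 3.7879*z^4 - 7.3265*z^3 + 8.6097*z^2 - 9.1316*z - 0.6279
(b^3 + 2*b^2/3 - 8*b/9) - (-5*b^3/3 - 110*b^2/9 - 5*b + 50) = 8*b^3/3 + 116*b^2/9 + 37*b/9 - 50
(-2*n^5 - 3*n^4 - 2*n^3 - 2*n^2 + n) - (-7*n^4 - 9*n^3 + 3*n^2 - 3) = -2*n^5 + 4*n^4 + 7*n^3 - 5*n^2 + n + 3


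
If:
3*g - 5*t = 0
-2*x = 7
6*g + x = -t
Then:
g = 35/66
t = 7/22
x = -7/2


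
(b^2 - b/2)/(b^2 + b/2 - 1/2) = b/(b + 1)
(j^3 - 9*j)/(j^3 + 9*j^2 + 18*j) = (j - 3)/(j + 6)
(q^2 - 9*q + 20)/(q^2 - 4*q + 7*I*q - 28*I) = (q - 5)/(q + 7*I)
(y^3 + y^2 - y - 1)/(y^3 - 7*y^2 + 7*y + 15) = (y^2 - 1)/(y^2 - 8*y + 15)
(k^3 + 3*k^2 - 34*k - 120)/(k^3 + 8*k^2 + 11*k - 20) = (k - 6)/(k - 1)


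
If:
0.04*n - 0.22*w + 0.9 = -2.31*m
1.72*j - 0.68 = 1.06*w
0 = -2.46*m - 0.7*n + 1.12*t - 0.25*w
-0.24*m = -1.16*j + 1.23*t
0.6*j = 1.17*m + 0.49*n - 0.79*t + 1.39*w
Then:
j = 0.40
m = -0.43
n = 2.24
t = 0.46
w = 0.00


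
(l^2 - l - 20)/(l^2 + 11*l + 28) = (l - 5)/(l + 7)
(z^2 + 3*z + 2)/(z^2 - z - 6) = (z + 1)/(z - 3)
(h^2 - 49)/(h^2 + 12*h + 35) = (h - 7)/(h + 5)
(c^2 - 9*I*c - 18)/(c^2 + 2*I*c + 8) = (c^2 - 9*I*c - 18)/(c^2 + 2*I*c + 8)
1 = 1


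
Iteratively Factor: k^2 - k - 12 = (k - 4)*(k + 3)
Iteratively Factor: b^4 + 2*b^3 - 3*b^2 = (b + 3)*(b^3 - b^2) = b*(b + 3)*(b^2 - b) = b^2*(b + 3)*(b - 1)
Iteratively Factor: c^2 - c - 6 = (c - 3)*(c + 2)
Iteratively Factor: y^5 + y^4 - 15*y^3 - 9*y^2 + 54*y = (y)*(y^4 + y^3 - 15*y^2 - 9*y + 54) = y*(y - 3)*(y^3 + 4*y^2 - 3*y - 18) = y*(y - 3)*(y + 3)*(y^2 + y - 6) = y*(y - 3)*(y - 2)*(y + 3)*(y + 3)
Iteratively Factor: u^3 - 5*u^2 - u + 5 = (u + 1)*(u^2 - 6*u + 5) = (u - 1)*(u + 1)*(u - 5)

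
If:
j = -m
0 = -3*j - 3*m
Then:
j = -m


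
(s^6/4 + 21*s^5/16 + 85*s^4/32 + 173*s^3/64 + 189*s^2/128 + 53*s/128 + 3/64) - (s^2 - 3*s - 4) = s^6/4 + 21*s^5/16 + 85*s^4/32 + 173*s^3/64 + 61*s^2/128 + 437*s/128 + 259/64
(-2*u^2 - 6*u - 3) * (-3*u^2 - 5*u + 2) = 6*u^4 + 28*u^3 + 35*u^2 + 3*u - 6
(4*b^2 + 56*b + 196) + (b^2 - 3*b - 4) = 5*b^2 + 53*b + 192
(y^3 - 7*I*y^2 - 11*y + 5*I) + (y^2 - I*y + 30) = y^3 + y^2 - 7*I*y^2 - 11*y - I*y + 30 + 5*I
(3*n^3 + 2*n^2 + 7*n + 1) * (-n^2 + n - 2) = -3*n^5 + n^4 - 11*n^3 + 2*n^2 - 13*n - 2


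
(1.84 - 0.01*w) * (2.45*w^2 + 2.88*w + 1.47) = -0.0245*w^3 + 4.4792*w^2 + 5.2845*w + 2.7048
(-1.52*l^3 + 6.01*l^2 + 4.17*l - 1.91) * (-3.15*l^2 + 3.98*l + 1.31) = 4.788*l^5 - 24.9811*l^4 + 8.7931*l^3 + 30.4862*l^2 - 2.1391*l - 2.5021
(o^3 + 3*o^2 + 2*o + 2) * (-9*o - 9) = -9*o^4 - 36*o^3 - 45*o^2 - 36*o - 18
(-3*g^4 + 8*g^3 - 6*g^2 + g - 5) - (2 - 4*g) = -3*g^4 + 8*g^3 - 6*g^2 + 5*g - 7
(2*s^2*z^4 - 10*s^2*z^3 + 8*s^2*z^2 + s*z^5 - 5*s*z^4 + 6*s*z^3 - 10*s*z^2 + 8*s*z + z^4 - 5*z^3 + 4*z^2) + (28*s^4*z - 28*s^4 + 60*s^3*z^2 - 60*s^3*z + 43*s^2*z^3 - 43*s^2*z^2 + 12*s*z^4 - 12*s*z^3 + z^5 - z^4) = 28*s^4*z - 28*s^4 + 60*s^3*z^2 - 60*s^3*z + 2*s^2*z^4 + 33*s^2*z^3 - 35*s^2*z^2 + s*z^5 + 7*s*z^4 - 6*s*z^3 - 10*s*z^2 + 8*s*z + z^5 - 5*z^3 + 4*z^2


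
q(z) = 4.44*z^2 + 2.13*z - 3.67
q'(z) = 8.88*z + 2.13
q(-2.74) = 23.83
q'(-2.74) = -22.20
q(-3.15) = 33.68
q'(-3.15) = -25.84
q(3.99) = 75.51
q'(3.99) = 37.56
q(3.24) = 49.84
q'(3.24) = 30.90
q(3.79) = 68.18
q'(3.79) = 35.79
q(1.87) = 15.84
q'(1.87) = 18.74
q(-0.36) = -3.86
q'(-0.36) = -1.07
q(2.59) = 31.63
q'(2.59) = 25.13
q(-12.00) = 610.13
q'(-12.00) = -104.43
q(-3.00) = 29.90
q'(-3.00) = -24.51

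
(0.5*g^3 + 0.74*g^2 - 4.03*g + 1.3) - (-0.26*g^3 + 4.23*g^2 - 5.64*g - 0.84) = 0.76*g^3 - 3.49*g^2 + 1.61*g + 2.14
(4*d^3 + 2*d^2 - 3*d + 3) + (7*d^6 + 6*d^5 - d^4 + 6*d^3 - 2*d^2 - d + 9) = 7*d^6 + 6*d^5 - d^4 + 10*d^3 - 4*d + 12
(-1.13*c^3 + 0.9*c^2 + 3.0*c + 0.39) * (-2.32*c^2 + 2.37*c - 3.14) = 2.6216*c^5 - 4.7661*c^4 - 1.2788*c^3 + 3.3792*c^2 - 8.4957*c - 1.2246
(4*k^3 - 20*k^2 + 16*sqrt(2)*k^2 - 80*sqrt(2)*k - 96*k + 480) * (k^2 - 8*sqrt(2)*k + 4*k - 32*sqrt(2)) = 4*k^5 - 16*sqrt(2)*k^4 - 4*k^4 - 432*k^3 + 16*sqrt(2)*k^3 + 352*k^2 + 1088*sqrt(2)*k^2 - 768*sqrt(2)*k + 7040*k - 15360*sqrt(2)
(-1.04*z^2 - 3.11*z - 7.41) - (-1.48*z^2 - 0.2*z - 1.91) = 0.44*z^2 - 2.91*z - 5.5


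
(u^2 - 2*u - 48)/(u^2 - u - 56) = (u + 6)/(u + 7)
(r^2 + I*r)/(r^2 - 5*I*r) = (r + I)/(r - 5*I)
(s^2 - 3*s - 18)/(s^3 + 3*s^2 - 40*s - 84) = (s + 3)/(s^2 + 9*s + 14)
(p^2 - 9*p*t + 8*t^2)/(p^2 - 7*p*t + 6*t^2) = (p - 8*t)/(p - 6*t)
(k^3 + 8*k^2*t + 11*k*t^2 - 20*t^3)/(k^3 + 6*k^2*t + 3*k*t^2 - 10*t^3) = (k + 4*t)/(k + 2*t)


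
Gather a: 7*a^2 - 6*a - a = 7*a^2 - 7*a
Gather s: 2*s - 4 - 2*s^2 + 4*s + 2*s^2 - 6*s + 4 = 0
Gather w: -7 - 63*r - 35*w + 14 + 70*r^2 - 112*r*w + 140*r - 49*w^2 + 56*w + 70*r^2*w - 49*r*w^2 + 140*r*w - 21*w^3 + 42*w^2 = 70*r^2 + 77*r - 21*w^3 + w^2*(-49*r - 7) + w*(70*r^2 + 28*r + 21) + 7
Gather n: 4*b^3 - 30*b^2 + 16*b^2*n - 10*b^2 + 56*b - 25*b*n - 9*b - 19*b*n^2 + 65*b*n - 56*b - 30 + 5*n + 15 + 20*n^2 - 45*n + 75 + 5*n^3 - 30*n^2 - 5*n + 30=4*b^3 - 40*b^2 - 9*b + 5*n^3 + n^2*(-19*b - 10) + n*(16*b^2 + 40*b - 45) + 90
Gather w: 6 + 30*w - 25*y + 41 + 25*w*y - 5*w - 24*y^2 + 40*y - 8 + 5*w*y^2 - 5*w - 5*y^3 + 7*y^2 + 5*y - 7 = w*(5*y^2 + 25*y + 20) - 5*y^3 - 17*y^2 + 20*y + 32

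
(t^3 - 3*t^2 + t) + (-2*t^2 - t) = t^3 - 5*t^2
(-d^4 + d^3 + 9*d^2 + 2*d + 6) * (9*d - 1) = -9*d^5 + 10*d^4 + 80*d^3 + 9*d^2 + 52*d - 6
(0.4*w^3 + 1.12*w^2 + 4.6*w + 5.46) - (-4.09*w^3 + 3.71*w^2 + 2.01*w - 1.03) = 4.49*w^3 - 2.59*w^2 + 2.59*w + 6.49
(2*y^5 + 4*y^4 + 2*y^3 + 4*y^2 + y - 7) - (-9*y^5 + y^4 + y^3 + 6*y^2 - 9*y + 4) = 11*y^5 + 3*y^4 + y^3 - 2*y^2 + 10*y - 11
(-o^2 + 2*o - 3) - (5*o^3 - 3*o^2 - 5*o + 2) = -5*o^3 + 2*o^2 + 7*o - 5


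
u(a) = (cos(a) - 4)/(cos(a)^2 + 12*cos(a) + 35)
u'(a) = (2*sin(a)*cos(a) + 12*sin(a))*(cos(a) - 4)/(cos(a)^2 + 12*cos(a) + 35)^2 - sin(a)/(cos(a)^2 + 12*cos(a) + 35) = (cos(a)^2 - 8*cos(a) - 83)*sin(a)/(cos(a)^2 + 12*cos(a) + 35)^2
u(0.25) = -0.06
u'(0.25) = -0.01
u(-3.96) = -0.17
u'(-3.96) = -0.08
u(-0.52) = -0.07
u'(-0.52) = 0.02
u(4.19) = -0.15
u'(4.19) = 0.08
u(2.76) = -0.20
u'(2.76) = -0.05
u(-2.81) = -0.20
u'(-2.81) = 0.04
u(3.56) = -0.20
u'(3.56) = 0.05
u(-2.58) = -0.19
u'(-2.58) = 0.06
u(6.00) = -0.06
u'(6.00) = 0.01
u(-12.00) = -0.07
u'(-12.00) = -0.02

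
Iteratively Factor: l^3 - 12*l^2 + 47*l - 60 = (l - 5)*(l^2 - 7*l + 12) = (l - 5)*(l - 3)*(l - 4)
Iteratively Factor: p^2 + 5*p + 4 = (p + 4)*(p + 1)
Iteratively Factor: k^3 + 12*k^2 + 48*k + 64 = (k + 4)*(k^2 + 8*k + 16) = (k + 4)^2*(k + 4)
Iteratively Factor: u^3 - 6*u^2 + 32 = (u + 2)*(u^2 - 8*u + 16) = (u - 4)*(u + 2)*(u - 4)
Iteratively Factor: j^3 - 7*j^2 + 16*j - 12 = (j - 2)*(j^2 - 5*j + 6) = (j - 2)^2*(j - 3)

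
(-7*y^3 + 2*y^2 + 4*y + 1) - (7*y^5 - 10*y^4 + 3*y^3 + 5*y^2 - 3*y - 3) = -7*y^5 + 10*y^4 - 10*y^3 - 3*y^2 + 7*y + 4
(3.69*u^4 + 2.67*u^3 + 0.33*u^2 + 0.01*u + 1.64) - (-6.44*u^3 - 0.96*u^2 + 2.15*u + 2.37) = 3.69*u^4 + 9.11*u^3 + 1.29*u^2 - 2.14*u - 0.73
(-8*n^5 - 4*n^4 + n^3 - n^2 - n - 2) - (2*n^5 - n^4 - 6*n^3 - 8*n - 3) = -10*n^5 - 3*n^4 + 7*n^3 - n^2 + 7*n + 1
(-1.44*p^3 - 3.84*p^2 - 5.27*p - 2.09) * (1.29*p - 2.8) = -1.8576*p^4 - 0.9216*p^3 + 3.9537*p^2 + 12.0599*p + 5.852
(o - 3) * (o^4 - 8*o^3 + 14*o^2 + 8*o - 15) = o^5 - 11*o^4 + 38*o^3 - 34*o^2 - 39*o + 45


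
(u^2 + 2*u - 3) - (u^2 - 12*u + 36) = 14*u - 39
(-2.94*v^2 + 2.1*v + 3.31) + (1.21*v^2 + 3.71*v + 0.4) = -1.73*v^2 + 5.81*v + 3.71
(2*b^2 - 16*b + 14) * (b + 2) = 2*b^3 - 12*b^2 - 18*b + 28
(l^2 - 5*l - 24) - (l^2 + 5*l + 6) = -10*l - 30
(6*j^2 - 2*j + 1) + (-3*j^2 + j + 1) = 3*j^2 - j + 2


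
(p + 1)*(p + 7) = p^2 + 8*p + 7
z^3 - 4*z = z*(z - 2)*(z + 2)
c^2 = c^2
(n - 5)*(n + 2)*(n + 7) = n^3 + 4*n^2 - 31*n - 70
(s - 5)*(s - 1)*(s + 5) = s^3 - s^2 - 25*s + 25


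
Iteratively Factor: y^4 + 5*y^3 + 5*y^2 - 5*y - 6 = (y + 3)*(y^3 + 2*y^2 - y - 2) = (y - 1)*(y + 3)*(y^2 + 3*y + 2) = (y - 1)*(y + 2)*(y + 3)*(y + 1)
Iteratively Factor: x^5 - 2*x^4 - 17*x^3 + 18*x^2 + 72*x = (x)*(x^4 - 2*x^3 - 17*x^2 + 18*x + 72) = x*(x - 3)*(x^3 + x^2 - 14*x - 24) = x*(x - 3)*(x + 2)*(x^2 - x - 12) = x*(x - 4)*(x - 3)*(x + 2)*(x + 3)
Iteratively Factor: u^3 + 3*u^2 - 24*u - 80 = (u + 4)*(u^2 - u - 20) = (u - 5)*(u + 4)*(u + 4)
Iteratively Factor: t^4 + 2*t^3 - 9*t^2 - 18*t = (t + 2)*(t^3 - 9*t) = (t - 3)*(t + 2)*(t^2 + 3*t) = t*(t - 3)*(t + 2)*(t + 3)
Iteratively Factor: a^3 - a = (a - 1)*(a^2 + a) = (a - 1)*(a + 1)*(a)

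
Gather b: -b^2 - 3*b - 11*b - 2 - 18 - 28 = -b^2 - 14*b - 48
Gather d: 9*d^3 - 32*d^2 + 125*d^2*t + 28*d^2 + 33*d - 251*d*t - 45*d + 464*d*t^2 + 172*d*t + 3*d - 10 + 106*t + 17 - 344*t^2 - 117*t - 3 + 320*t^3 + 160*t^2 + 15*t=9*d^3 + d^2*(125*t - 4) + d*(464*t^2 - 79*t - 9) + 320*t^3 - 184*t^2 + 4*t + 4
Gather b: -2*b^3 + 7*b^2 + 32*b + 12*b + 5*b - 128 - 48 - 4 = -2*b^3 + 7*b^2 + 49*b - 180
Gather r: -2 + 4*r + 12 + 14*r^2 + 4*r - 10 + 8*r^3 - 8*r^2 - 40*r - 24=8*r^3 + 6*r^2 - 32*r - 24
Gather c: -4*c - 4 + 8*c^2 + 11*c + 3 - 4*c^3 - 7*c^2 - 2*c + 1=-4*c^3 + c^2 + 5*c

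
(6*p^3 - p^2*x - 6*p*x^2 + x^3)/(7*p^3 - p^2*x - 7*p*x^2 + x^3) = (-6*p + x)/(-7*p + x)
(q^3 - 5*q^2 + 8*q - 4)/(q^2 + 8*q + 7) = (q^3 - 5*q^2 + 8*q - 4)/(q^2 + 8*q + 7)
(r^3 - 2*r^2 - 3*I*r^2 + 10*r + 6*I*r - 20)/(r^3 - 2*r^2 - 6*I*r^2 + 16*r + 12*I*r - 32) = (r - 5*I)/(r - 8*I)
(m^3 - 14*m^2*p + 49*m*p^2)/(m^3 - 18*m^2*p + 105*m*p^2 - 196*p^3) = m/(m - 4*p)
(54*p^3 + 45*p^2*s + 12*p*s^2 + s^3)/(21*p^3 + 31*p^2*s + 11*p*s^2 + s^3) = (18*p^2 + 9*p*s + s^2)/(7*p^2 + 8*p*s + s^2)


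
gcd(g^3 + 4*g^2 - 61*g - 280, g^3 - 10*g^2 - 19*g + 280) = g^2 - 3*g - 40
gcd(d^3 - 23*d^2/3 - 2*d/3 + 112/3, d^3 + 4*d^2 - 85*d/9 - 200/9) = d - 8/3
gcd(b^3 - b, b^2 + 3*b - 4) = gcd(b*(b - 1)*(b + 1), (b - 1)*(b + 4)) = b - 1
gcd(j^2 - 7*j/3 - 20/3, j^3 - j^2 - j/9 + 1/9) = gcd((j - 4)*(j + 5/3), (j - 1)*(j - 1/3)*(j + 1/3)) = 1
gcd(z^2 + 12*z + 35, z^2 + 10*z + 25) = z + 5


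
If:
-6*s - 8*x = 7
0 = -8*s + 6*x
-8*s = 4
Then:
No Solution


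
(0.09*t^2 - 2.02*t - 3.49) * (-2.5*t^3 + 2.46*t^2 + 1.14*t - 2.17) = -0.225*t^5 + 5.2714*t^4 + 3.8584*t^3 - 11.0835*t^2 + 0.4048*t + 7.5733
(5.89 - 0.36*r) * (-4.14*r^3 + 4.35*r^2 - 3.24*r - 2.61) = 1.4904*r^4 - 25.9506*r^3 + 26.7879*r^2 - 18.144*r - 15.3729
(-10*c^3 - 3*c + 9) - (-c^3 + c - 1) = -9*c^3 - 4*c + 10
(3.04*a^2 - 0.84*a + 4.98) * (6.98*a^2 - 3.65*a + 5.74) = 21.2192*a^4 - 16.9592*a^3 + 55.276*a^2 - 22.9986*a + 28.5852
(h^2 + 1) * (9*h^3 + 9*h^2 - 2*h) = 9*h^5 + 9*h^4 + 7*h^3 + 9*h^2 - 2*h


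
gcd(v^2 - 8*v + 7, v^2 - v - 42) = v - 7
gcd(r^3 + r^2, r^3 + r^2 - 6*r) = r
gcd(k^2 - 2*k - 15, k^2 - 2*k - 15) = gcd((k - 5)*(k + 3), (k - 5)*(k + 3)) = k^2 - 2*k - 15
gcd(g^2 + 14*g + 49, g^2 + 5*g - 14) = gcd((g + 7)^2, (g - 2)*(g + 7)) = g + 7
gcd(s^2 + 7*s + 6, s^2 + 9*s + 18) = s + 6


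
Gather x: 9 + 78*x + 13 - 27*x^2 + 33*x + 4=-27*x^2 + 111*x + 26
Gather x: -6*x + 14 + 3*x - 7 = 7 - 3*x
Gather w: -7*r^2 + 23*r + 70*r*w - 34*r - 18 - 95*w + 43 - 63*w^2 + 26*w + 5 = -7*r^2 - 11*r - 63*w^2 + w*(70*r - 69) + 30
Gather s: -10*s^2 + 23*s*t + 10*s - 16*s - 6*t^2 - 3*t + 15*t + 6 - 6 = -10*s^2 + s*(23*t - 6) - 6*t^2 + 12*t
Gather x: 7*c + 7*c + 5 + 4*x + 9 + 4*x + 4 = 14*c + 8*x + 18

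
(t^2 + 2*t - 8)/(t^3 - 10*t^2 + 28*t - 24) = (t + 4)/(t^2 - 8*t + 12)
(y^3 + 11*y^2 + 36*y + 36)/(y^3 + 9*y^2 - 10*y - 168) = (y^2 + 5*y + 6)/(y^2 + 3*y - 28)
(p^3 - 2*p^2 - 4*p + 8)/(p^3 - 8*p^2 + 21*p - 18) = (p^2 - 4)/(p^2 - 6*p + 9)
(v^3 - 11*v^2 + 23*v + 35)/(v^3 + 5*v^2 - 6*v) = (v^3 - 11*v^2 + 23*v + 35)/(v*(v^2 + 5*v - 6))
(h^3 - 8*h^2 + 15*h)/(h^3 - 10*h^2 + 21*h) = (h - 5)/(h - 7)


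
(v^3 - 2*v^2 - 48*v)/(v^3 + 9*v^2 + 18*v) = (v - 8)/(v + 3)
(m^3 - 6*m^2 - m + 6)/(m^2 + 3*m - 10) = (m^3 - 6*m^2 - m + 6)/(m^2 + 3*m - 10)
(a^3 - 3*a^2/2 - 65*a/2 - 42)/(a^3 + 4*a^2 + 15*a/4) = 2*(a^2 - 3*a - 28)/(a*(2*a + 5))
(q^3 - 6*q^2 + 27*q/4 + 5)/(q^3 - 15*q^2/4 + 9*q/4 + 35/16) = 4*(q - 4)/(4*q - 7)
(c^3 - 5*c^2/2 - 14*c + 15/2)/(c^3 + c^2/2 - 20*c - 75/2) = (2*c - 1)/(2*c + 5)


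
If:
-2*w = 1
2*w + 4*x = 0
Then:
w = -1/2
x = 1/4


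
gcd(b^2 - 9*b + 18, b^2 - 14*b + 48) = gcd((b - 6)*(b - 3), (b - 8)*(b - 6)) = b - 6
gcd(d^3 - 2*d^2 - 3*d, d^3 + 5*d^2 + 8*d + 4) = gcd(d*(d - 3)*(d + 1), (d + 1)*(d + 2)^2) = d + 1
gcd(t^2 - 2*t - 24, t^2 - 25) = 1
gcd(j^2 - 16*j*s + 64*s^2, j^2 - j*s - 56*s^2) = -j + 8*s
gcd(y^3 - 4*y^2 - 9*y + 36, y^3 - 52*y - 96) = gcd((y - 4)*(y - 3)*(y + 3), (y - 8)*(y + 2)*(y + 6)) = 1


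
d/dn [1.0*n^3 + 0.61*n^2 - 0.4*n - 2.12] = 3.0*n^2 + 1.22*n - 0.4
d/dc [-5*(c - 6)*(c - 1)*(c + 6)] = -15*c^2 + 10*c + 180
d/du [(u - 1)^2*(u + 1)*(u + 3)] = 4*u^3 + 6*u^2 - 8*u - 2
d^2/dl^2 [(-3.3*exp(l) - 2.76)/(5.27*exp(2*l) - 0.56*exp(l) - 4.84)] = (-91.65057*exp(4*l) - 316.351776*exp(3*l) - 480.598704*exp(2*l) - 273.516288*exp(l) - 69.823776)*exp(l)/(146.363183*exp(6*l) - 46.658472*exp(5*l) - 398.304492*exp(4*l) + 85.527232*exp(3*l) + 365.805264*exp(2*l) - 39.355008*exp(l) - 113.379904)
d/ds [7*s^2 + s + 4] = 14*s + 1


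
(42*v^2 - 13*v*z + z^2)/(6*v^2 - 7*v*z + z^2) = (-7*v + z)/(-v + z)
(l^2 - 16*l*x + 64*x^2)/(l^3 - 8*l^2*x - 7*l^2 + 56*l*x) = (l - 8*x)/(l*(l - 7))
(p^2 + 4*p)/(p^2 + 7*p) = (p + 4)/(p + 7)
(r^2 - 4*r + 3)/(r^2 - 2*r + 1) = (r - 3)/(r - 1)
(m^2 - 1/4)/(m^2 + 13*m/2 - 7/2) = (m + 1/2)/(m + 7)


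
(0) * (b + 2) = 0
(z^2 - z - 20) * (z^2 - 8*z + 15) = z^4 - 9*z^3 + 3*z^2 + 145*z - 300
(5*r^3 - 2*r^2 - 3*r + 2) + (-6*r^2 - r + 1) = 5*r^3 - 8*r^2 - 4*r + 3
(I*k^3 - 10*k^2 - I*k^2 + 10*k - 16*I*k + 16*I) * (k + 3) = I*k^4 - 10*k^3 + 2*I*k^3 - 20*k^2 - 19*I*k^2 + 30*k - 32*I*k + 48*I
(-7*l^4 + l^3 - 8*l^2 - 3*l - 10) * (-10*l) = 70*l^5 - 10*l^4 + 80*l^3 + 30*l^2 + 100*l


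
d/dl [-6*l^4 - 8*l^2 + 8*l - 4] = -24*l^3 - 16*l + 8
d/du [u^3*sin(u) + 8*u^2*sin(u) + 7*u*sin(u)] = u^3*cos(u) + 3*u^2*sin(u) + 8*u^2*cos(u) + 16*u*sin(u) + 7*u*cos(u) + 7*sin(u)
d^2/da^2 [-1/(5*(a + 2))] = -2/(5*(a + 2)^3)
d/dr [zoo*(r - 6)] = zoo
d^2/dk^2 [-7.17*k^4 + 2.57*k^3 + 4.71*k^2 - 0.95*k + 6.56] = -86.04*k^2 + 15.42*k + 9.42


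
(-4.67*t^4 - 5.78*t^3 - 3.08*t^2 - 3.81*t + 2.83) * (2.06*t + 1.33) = -9.6202*t^5 - 18.1179*t^4 - 14.0322*t^3 - 11.945*t^2 + 0.7625*t + 3.7639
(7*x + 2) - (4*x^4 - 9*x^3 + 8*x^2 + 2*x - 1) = -4*x^4 + 9*x^3 - 8*x^2 + 5*x + 3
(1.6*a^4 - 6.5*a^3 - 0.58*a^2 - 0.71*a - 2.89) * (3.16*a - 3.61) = 5.056*a^5 - 26.316*a^4 + 21.6322*a^3 - 0.1498*a^2 - 6.5693*a + 10.4329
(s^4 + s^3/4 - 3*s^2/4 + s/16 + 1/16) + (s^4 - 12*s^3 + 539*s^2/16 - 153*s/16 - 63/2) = 2*s^4 - 47*s^3/4 + 527*s^2/16 - 19*s/2 - 503/16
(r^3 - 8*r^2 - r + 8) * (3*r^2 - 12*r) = 3*r^5 - 36*r^4 + 93*r^3 + 36*r^2 - 96*r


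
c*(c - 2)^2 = c^3 - 4*c^2 + 4*c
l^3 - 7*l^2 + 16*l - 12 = (l - 3)*(l - 2)^2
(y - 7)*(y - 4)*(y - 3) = y^3 - 14*y^2 + 61*y - 84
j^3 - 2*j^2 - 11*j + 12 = (j - 4)*(j - 1)*(j + 3)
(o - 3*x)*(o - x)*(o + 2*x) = o^3 - 2*o^2*x - 5*o*x^2 + 6*x^3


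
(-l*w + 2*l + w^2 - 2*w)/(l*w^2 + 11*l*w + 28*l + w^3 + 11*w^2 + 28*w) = (-l*w + 2*l + w^2 - 2*w)/(l*w^2 + 11*l*w + 28*l + w^3 + 11*w^2 + 28*w)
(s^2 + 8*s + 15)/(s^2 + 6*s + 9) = (s + 5)/(s + 3)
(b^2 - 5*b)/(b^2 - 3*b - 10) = b/(b + 2)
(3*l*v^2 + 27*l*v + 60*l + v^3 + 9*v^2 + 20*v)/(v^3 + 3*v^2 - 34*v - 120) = (3*l + v)/(v - 6)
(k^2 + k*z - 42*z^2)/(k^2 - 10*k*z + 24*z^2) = (-k - 7*z)/(-k + 4*z)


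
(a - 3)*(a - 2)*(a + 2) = a^3 - 3*a^2 - 4*a + 12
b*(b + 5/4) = b^2 + 5*b/4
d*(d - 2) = d^2 - 2*d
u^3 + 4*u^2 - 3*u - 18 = (u - 2)*(u + 3)^2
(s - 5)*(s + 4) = s^2 - s - 20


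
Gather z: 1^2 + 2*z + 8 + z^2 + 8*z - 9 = z^2 + 10*z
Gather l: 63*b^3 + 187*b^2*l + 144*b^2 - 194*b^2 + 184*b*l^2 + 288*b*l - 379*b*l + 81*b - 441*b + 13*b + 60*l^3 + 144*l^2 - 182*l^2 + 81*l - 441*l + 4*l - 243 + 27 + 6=63*b^3 - 50*b^2 - 347*b + 60*l^3 + l^2*(184*b - 38) + l*(187*b^2 - 91*b - 356) - 210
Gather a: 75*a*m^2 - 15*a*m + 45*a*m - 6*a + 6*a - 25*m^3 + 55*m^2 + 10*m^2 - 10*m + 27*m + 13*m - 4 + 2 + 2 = a*(75*m^2 + 30*m) - 25*m^3 + 65*m^2 + 30*m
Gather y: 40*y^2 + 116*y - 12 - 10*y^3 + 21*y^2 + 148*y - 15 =-10*y^3 + 61*y^2 + 264*y - 27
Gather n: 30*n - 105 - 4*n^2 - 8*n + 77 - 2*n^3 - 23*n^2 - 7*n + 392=-2*n^3 - 27*n^2 + 15*n + 364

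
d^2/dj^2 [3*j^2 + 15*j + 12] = 6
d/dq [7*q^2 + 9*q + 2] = 14*q + 9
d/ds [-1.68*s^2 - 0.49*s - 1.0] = -3.36*s - 0.49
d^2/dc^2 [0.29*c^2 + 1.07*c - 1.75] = 0.580000000000000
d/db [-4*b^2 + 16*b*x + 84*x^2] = -8*b + 16*x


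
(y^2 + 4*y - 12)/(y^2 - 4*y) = (y^2 + 4*y - 12)/(y*(y - 4))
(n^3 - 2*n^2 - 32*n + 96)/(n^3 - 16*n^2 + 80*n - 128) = (n + 6)/(n - 8)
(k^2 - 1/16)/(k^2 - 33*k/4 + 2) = (k + 1/4)/(k - 8)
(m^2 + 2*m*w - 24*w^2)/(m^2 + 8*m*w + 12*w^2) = (m - 4*w)/(m + 2*w)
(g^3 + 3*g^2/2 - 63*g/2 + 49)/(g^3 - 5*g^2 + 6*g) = (2*g^2 + 7*g - 49)/(2*g*(g - 3))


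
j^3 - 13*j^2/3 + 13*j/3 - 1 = (j - 3)*(j - 1)*(j - 1/3)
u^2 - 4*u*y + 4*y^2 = (u - 2*y)^2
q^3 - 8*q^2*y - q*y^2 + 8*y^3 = (q - 8*y)*(q - y)*(q + y)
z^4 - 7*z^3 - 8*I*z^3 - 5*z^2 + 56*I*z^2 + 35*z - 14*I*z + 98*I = (z - 7)*(z - 7*I)*(z - 2*I)*(z + I)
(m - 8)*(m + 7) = m^2 - m - 56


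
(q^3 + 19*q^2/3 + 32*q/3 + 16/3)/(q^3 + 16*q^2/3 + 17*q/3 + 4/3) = (3*q + 4)/(3*q + 1)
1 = 1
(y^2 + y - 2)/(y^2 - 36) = (y^2 + y - 2)/(y^2 - 36)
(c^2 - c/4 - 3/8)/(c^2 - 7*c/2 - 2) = (c - 3/4)/(c - 4)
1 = 1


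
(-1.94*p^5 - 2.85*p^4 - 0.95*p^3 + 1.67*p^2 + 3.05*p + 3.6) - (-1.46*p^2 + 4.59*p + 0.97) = -1.94*p^5 - 2.85*p^4 - 0.95*p^3 + 3.13*p^2 - 1.54*p + 2.63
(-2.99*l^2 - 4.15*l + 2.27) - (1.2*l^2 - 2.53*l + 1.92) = -4.19*l^2 - 1.62*l + 0.35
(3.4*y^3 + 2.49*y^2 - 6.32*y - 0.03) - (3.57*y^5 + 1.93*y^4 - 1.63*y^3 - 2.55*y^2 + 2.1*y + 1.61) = -3.57*y^5 - 1.93*y^4 + 5.03*y^3 + 5.04*y^2 - 8.42*y - 1.64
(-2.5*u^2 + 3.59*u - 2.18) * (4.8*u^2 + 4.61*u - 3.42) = -12.0*u^4 + 5.707*u^3 + 14.6359*u^2 - 22.3276*u + 7.4556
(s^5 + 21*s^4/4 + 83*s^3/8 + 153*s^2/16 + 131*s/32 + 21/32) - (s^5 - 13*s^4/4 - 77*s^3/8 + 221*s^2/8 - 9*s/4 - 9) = 17*s^4/2 + 20*s^3 - 289*s^2/16 + 203*s/32 + 309/32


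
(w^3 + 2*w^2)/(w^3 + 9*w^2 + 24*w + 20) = w^2/(w^2 + 7*w + 10)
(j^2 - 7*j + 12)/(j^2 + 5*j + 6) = (j^2 - 7*j + 12)/(j^2 + 5*j + 6)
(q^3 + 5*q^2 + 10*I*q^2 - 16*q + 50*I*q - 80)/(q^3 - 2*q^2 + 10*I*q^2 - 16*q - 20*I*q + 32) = (q + 5)/(q - 2)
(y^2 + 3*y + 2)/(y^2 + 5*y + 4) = (y + 2)/(y + 4)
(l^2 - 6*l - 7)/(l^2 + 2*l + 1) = (l - 7)/(l + 1)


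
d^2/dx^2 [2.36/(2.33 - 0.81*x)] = -3.096792/(0.81*x - 2.33)^3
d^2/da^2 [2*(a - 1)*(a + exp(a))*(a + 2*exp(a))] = 6*a^2*exp(a) + 16*a*exp(2*a) + 18*a*exp(a) + 12*a - 4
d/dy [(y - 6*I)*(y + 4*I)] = 2*y - 2*I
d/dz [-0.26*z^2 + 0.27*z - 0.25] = 0.27 - 0.52*z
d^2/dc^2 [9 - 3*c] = 0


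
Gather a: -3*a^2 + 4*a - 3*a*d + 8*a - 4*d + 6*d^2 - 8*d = -3*a^2 + a*(12 - 3*d) + 6*d^2 - 12*d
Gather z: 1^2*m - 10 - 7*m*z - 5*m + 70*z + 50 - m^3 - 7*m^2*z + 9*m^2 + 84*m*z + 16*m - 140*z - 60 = -m^3 + 9*m^2 + 12*m + z*(-7*m^2 + 77*m - 70) - 20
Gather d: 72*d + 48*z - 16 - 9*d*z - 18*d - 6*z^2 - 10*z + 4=d*(54 - 9*z) - 6*z^2 + 38*z - 12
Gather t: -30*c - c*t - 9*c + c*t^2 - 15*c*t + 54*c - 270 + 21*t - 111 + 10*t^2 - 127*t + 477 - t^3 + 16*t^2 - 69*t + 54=15*c - t^3 + t^2*(c + 26) + t*(-16*c - 175) + 150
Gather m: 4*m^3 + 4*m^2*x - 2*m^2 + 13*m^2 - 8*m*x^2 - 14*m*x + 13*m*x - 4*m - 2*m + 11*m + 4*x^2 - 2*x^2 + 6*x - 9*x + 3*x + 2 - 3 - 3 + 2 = 4*m^3 + m^2*(4*x + 11) + m*(-8*x^2 - x + 5) + 2*x^2 - 2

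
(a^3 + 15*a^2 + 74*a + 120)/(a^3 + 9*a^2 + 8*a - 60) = (a + 4)/(a - 2)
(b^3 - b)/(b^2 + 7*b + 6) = b*(b - 1)/(b + 6)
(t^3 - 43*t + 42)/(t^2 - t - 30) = (t^2 + 6*t - 7)/(t + 5)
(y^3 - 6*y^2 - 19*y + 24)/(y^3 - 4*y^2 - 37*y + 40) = (y + 3)/(y + 5)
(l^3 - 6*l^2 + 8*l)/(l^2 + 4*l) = (l^2 - 6*l + 8)/(l + 4)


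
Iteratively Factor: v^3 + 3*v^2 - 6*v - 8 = (v + 1)*(v^2 + 2*v - 8) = (v - 2)*(v + 1)*(v + 4)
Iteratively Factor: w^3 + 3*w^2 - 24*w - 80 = (w + 4)*(w^2 - w - 20) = (w + 4)^2*(w - 5)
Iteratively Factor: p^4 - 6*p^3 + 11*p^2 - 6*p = (p - 2)*(p^3 - 4*p^2 + 3*p) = (p - 3)*(p - 2)*(p^2 - p) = p*(p - 3)*(p - 2)*(p - 1)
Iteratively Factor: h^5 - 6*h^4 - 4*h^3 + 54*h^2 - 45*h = (h - 1)*(h^4 - 5*h^3 - 9*h^2 + 45*h) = (h - 5)*(h - 1)*(h^3 - 9*h) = (h - 5)*(h - 1)*(h + 3)*(h^2 - 3*h) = (h - 5)*(h - 3)*(h - 1)*(h + 3)*(h)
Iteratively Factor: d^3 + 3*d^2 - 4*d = (d + 4)*(d^2 - d) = d*(d + 4)*(d - 1)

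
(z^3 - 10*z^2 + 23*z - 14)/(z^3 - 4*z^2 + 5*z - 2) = (z - 7)/(z - 1)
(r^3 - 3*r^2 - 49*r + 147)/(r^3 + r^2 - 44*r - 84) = (r^2 + 4*r - 21)/(r^2 + 8*r + 12)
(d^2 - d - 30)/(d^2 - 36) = (d + 5)/(d + 6)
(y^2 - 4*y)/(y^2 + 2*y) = (y - 4)/(y + 2)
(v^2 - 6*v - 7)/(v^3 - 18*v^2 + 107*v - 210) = (v + 1)/(v^2 - 11*v + 30)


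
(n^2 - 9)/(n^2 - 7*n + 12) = (n + 3)/(n - 4)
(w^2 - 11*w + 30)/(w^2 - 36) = (w - 5)/(w + 6)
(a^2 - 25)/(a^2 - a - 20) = (a + 5)/(a + 4)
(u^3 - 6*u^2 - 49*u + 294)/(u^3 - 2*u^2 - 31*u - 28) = (u^2 + u - 42)/(u^2 + 5*u + 4)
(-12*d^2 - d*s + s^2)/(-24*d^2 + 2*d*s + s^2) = (3*d + s)/(6*d + s)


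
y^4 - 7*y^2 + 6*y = y*(y - 2)*(y - 1)*(y + 3)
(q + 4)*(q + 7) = q^2 + 11*q + 28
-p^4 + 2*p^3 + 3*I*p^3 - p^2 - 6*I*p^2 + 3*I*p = p*(p - 3*I)*(I*p - I)^2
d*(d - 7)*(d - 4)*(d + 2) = d^4 - 9*d^3 + 6*d^2 + 56*d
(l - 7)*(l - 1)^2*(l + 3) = l^4 - 6*l^3 - 12*l^2 + 38*l - 21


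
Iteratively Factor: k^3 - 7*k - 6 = (k + 2)*(k^2 - 2*k - 3) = (k + 1)*(k + 2)*(k - 3)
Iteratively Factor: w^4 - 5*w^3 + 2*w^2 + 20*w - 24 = (w - 2)*(w^3 - 3*w^2 - 4*w + 12) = (w - 2)*(w + 2)*(w^2 - 5*w + 6) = (w - 3)*(w - 2)*(w + 2)*(w - 2)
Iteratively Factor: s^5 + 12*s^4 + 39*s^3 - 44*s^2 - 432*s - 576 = (s + 4)*(s^4 + 8*s^3 + 7*s^2 - 72*s - 144) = (s + 3)*(s + 4)*(s^3 + 5*s^2 - 8*s - 48) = (s - 3)*(s + 3)*(s + 4)*(s^2 + 8*s + 16) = (s - 3)*(s + 3)*(s + 4)^2*(s + 4)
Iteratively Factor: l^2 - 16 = (l - 4)*(l + 4)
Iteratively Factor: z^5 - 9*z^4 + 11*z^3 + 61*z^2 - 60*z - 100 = (z - 5)*(z^4 - 4*z^3 - 9*z^2 + 16*z + 20) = (z - 5)^2*(z^3 + z^2 - 4*z - 4) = (z - 5)^2*(z - 2)*(z^2 + 3*z + 2) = (z - 5)^2*(z - 2)*(z + 1)*(z + 2)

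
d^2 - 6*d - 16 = (d - 8)*(d + 2)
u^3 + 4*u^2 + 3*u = u*(u + 1)*(u + 3)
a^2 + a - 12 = (a - 3)*(a + 4)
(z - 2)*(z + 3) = z^2 + z - 6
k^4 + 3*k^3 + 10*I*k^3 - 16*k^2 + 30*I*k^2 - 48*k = k*(k + 3)*(k + 2*I)*(k + 8*I)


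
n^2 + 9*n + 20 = (n + 4)*(n + 5)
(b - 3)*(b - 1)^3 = b^4 - 6*b^3 + 12*b^2 - 10*b + 3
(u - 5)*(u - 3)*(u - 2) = u^3 - 10*u^2 + 31*u - 30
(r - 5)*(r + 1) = r^2 - 4*r - 5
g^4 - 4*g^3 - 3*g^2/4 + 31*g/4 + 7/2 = (g - 7/2)*(g - 2)*(g + 1/2)*(g + 1)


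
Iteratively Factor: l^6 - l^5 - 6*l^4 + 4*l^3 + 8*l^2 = (l - 2)*(l^5 + l^4 - 4*l^3 - 4*l^2) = (l - 2)^2*(l^4 + 3*l^3 + 2*l^2) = (l - 2)^2*(l + 1)*(l^3 + 2*l^2) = l*(l - 2)^2*(l + 1)*(l^2 + 2*l) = l^2*(l - 2)^2*(l + 1)*(l + 2)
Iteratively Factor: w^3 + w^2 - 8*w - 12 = (w + 2)*(w^2 - w - 6) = (w - 3)*(w + 2)*(w + 2)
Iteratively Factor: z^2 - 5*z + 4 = (z - 4)*(z - 1)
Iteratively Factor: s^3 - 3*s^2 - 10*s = (s)*(s^2 - 3*s - 10) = s*(s - 5)*(s + 2)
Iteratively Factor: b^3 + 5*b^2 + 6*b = (b + 3)*(b^2 + 2*b) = (b + 2)*(b + 3)*(b)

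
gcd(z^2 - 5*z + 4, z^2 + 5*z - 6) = z - 1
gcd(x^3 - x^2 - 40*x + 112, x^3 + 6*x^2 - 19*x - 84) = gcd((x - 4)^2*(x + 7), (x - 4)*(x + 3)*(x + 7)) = x^2 + 3*x - 28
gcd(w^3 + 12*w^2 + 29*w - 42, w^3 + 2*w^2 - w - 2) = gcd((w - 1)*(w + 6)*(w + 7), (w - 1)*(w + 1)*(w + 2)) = w - 1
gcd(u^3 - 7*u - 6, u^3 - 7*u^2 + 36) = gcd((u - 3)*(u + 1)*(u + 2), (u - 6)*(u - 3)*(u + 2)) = u^2 - u - 6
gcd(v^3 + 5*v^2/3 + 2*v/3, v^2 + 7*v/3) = v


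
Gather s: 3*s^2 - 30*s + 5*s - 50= 3*s^2 - 25*s - 50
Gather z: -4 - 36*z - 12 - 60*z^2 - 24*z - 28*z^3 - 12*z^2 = -28*z^3 - 72*z^2 - 60*z - 16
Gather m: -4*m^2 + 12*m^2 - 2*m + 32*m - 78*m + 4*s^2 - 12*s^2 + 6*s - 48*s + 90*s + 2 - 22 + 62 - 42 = 8*m^2 - 48*m - 8*s^2 + 48*s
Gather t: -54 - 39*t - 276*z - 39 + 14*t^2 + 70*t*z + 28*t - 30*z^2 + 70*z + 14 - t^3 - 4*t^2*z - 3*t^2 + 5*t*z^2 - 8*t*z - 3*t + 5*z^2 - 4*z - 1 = -t^3 + t^2*(11 - 4*z) + t*(5*z^2 + 62*z - 14) - 25*z^2 - 210*z - 80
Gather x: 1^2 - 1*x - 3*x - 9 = -4*x - 8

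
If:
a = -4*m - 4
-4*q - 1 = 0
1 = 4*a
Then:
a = 1/4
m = -17/16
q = -1/4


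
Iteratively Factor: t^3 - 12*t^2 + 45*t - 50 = (t - 2)*(t^2 - 10*t + 25) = (t - 5)*(t - 2)*(t - 5)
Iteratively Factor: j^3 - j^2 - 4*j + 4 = (j + 2)*(j^2 - 3*j + 2) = (j - 2)*(j + 2)*(j - 1)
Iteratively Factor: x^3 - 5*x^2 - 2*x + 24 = (x - 4)*(x^2 - x - 6) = (x - 4)*(x - 3)*(x + 2)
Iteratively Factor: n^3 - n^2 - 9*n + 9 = (n + 3)*(n^2 - 4*n + 3) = (n - 3)*(n + 3)*(n - 1)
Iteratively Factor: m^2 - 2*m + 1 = (m - 1)*(m - 1)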